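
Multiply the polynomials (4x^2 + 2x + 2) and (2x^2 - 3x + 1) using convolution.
Ascending coefficients: a = [2, 2, 4], b = [1, -3, 2]. c[0] = 2×1 = 2; c[1] = 2×-3 + 2×1 = -4; c[2] = 2×2 + 2×-3 + 4×1 = 2; c[3] = 2×2 + 4×-3 = -8; c[4] = 4×2 = 8. Result coefficients: [2, -4, 2, -8, 8] → 8x^4 - 8x^3 + 2x^2 - 4x + 2

8x^4 - 8x^3 + 2x^2 - 4x + 2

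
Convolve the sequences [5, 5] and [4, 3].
y[0] = 5×4 = 20; y[1] = 5×3 + 5×4 = 35; y[2] = 5×3 = 15

[20, 35, 15]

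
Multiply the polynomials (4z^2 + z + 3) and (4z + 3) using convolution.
Ascending coefficients: a = [3, 1, 4], b = [3, 4]. c[0] = 3×3 = 9; c[1] = 3×4 + 1×3 = 15; c[2] = 1×4 + 4×3 = 16; c[3] = 4×4 = 16. Result coefficients: [9, 15, 16, 16] → 16z^3 + 16z^2 + 15z + 9

16z^3 + 16z^2 + 15z + 9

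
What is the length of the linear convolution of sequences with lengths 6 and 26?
Linear/full convolution length: m + n - 1 = 6 + 26 - 1 = 31

31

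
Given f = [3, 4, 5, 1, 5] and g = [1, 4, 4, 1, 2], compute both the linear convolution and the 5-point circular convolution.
Linear: y_lin[0] = 3×1 = 3; y_lin[1] = 3×4 + 4×1 = 16; y_lin[2] = 3×4 + 4×4 + 5×1 = 33; y_lin[3] = 3×1 + 4×4 + 5×4 + 1×1 = 40; y_lin[4] = 3×2 + 4×1 + 5×4 + 1×4 + 5×1 = 39; y_lin[5] = 4×2 + 5×1 + 1×4 + 5×4 = 37; y_lin[6] = 5×2 + 1×1 + 5×4 = 31; y_lin[7] = 1×2 + 5×1 = 7; y_lin[8] = 5×2 = 10 → [3, 16, 33, 40, 39, 37, 31, 7, 10]. Circular (length 5): y[0] = 3×1 + 4×2 + 5×1 + 1×4 + 5×4 = 40; y[1] = 3×4 + 4×1 + 5×2 + 1×1 + 5×4 = 47; y[2] = 3×4 + 4×4 + 5×1 + 1×2 + 5×1 = 40; y[3] = 3×1 + 4×4 + 5×4 + 1×1 + 5×2 = 50; y[4] = 3×2 + 4×1 + 5×4 + 1×4 + 5×1 = 39 → [40, 47, 40, 50, 39]

Linear: [3, 16, 33, 40, 39, 37, 31, 7, 10], Circular: [40, 47, 40, 50, 39]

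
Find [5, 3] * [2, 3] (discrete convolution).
y[0] = 5×2 = 10; y[1] = 5×3 + 3×2 = 21; y[2] = 3×3 = 9

[10, 21, 9]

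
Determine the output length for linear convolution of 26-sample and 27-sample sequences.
Linear/full convolution length: m + n - 1 = 26 + 27 - 1 = 52

52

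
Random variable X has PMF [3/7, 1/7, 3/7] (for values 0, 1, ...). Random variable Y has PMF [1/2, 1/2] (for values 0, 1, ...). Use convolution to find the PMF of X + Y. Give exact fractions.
P(X+Y=k) = Σ_i P(X=i)·P(Y=k-i) — a convolution of [3/7, 1/7, 3/7] and [1/2, 1/2]. P(X+Y=0) = (3/7)×(1/2) = 3/14; P(X+Y=1) = (3/7)×(1/2) + (1/7)×(1/2) = 3/14 + 1/14 = 2/7; P(X+Y=2) = (1/7)×(1/2) + (3/7)×(1/2) = 1/14 + 3/14 = 2/7; P(X+Y=3) = (3/7)×(1/2) = 3/14. PMF: [3/14, 2/7, 2/7, 3/14] (sums to 1 ✓)

[3/14, 2/7, 2/7, 3/14]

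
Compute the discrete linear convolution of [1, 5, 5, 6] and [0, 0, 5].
y[0] = 1×0 = 0; y[1] = 1×0 + 5×0 = 0; y[2] = 1×5 + 5×0 + 5×0 = 5; y[3] = 5×5 + 5×0 + 6×0 = 25; y[4] = 5×5 + 6×0 = 25; y[5] = 6×5 = 30

[0, 0, 5, 25, 25, 30]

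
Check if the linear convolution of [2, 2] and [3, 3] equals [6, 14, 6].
Recompute linear convolution of [2, 2] and [3, 3]: y[0] = 2×3 = 6; y[1] = 2×3 + 2×3 = 12; y[2] = 2×3 = 6 → [6, 12, 6]. Compare to given [6, 14, 6]: they differ at index 1: given 14, correct 12, so answer: No

No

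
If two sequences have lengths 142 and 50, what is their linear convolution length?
Linear/full convolution length: m + n - 1 = 142 + 50 - 1 = 191

191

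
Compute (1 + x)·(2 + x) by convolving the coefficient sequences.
Ascending coefficients: a = [1, 1], b = [2, 1]. c[0] = 1×2 = 2; c[1] = 1×1 + 1×2 = 3; c[2] = 1×1 = 1. Result coefficients: [2, 3, 1] → 2 + 3x + x^2

2 + 3x + x^2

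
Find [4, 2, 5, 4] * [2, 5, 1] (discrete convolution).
y[0] = 4×2 = 8; y[1] = 4×5 + 2×2 = 24; y[2] = 4×1 + 2×5 + 5×2 = 24; y[3] = 2×1 + 5×5 + 4×2 = 35; y[4] = 5×1 + 4×5 = 25; y[5] = 4×1 = 4

[8, 24, 24, 35, 25, 4]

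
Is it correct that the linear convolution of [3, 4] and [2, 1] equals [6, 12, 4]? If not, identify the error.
Recompute linear convolution of [3, 4] and [2, 1]: y[0] = 3×2 = 6; y[1] = 3×1 + 4×2 = 11; y[2] = 4×1 = 4 → [6, 11, 4]. Compare to given [6, 12, 4]: they differ at index 1: given 12, correct 11, so answer: No

No. Error at index 1: given 12, correct 11.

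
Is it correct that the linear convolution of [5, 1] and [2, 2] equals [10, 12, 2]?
Recompute linear convolution of [5, 1] and [2, 2]: y[0] = 5×2 = 10; y[1] = 5×2 + 1×2 = 12; y[2] = 1×2 = 2 → [10, 12, 2]. Given [10, 12, 2] matches, so answer: Yes

Yes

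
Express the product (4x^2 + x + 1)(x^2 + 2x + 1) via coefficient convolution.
Ascending coefficients: a = [1, 1, 4], b = [1, 2, 1]. c[0] = 1×1 = 1; c[1] = 1×2 + 1×1 = 3; c[2] = 1×1 + 1×2 + 4×1 = 7; c[3] = 1×1 + 4×2 = 9; c[4] = 4×1 = 4. Result coefficients: [1, 3, 7, 9, 4] → 4x^4 + 9x^3 + 7x^2 + 3x + 1

4x^4 + 9x^3 + 7x^2 + 3x + 1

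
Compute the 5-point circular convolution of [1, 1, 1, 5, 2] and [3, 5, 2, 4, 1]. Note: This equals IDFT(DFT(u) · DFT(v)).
Either evaluate y[k] = Σ_j u[j]·v[(k-j) mod 5] directly, or use IDFT(DFT(u) · DFT(v)). y[0] = 1×3 + 1×1 + 1×4 + 5×2 + 2×5 = 28; y[1] = 1×5 + 1×3 + 1×1 + 5×4 + 2×2 = 33; y[2] = 1×2 + 1×5 + 1×3 + 5×1 + 2×4 = 23; y[3] = 1×4 + 1×2 + 1×5 + 5×3 + 2×1 = 28; y[4] = 1×1 + 1×4 + 1×2 + 5×5 + 2×3 = 38. Result: [28, 33, 23, 28, 38]

[28, 33, 23, 28, 38]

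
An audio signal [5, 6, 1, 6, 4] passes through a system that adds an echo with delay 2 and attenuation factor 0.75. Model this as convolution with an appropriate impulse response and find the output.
Direct-path + delayed-attenuated-path model → impulse response h = [1, 0, 0.75] (1 at lag 0, 0.75 at lag 2). Output y[n] = x[n] + 0.75·x[n - 2] (with x[n] = 0 outside 0..4): y[0] = 5 + 0.75×0 = 5; y[1] = 6 + 0.75×0 = 6; y[2] = 1 + 0.75×5 = 4.75; y[3] = 6 + 0.75×6 = 10.5; y[4] = 4 + 0.75×1 = 4.75; y[5] = 0 + 0.75×6 = 4.5; y[6] = 0 + 0.75×4 = 3.0. So y = [5, 6, 4.75, 10.5, 4.75, 4.5, 3.0]

[5, 6, 4.75, 10.5, 4.75, 4.5, 3.0]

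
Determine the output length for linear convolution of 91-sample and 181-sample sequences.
Linear/full convolution length: m + n - 1 = 91 + 181 - 1 = 271

271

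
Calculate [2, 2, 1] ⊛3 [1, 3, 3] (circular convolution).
Use y[k] = Σ_j s[j]·t[(k-j) mod 3]. y[0] = 2×1 + 2×3 + 1×3 = 11; y[1] = 2×3 + 2×1 + 1×3 = 11; y[2] = 2×3 + 2×3 + 1×1 = 13. Result: [11, 11, 13]

[11, 11, 13]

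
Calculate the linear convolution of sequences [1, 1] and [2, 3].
y[0] = 1×2 = 2; y[1] = 1×3 + 1×2 = 5; y[2] = 1×3 = 3

[2, 5, 3]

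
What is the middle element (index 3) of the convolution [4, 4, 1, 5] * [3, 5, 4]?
Use y[k] = Σ_i a[i]·b[k-i] at k=3. y[3] = 4×4 + 1×5 + 5×3 = 36

36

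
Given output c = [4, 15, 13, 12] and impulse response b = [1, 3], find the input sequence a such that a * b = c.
Deconvolve c=[4, 15, 13, 12] by b=[1, 3]. Since b[0]=1, solve forward: a[0] = c[0] / 1 = 4; a[1] = (c[1] - 4×3) / 1 = 3; a[2] = (c[2] - 3×3) / 1 = 4. So a = [4, 3, 4]. Check by forward convolution: c[0] = 4×1 = 4; c[1] = 4×3 + 3×1 = 15; c[2] = 3×3 + 4×1 = 13; c[3] = 4×3 = 12

[4, 3, 4]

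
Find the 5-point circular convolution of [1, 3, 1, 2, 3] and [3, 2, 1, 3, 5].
Use y[k] = Σ_j x[j]·h[(k-j) mod 5]. y[0] = 1×3 + 3×5 + 1×3 + 2×1 + 3×2 = 29; y[1] = 1×2 + 3×3 + 1×5 + 2×3 + 3×1 = 25; y[2] = 1×1 + 3×2 + 1×3 + 2×5 + 3×3 = 29; y[3] = 1×3 + 3×1 + 1×2 + 2×3 + 3×5 = 29; y[4] = 1×5 + 3×3 + 1×1 + 2×2 + 3×3 = 28. Result: [29, 25, 29, 29, 28]

[29, 25, 29, 29, 28]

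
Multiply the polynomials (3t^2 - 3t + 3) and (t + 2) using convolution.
Ascending coefficients: a = [3, -3, 3], b = [2, 1]. c[0] = 3×2 = 6; c[1] = 3×1 + -3×2 = -3; c[2] = -3×1 + 3×2 = 3; c[3] = 3×1 = 3. Result coefficients: [6, -3, 3, 3] → 3t^3 + 3t^2 - 3t + 6

3t^3 + 3t^2 - 3t + 6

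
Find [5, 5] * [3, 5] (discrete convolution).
y[0] = 5×3 = 15; y[1] = 5×5 + 5×3 = 40; y[2] = 5×5 = 25

[15, 40, 25]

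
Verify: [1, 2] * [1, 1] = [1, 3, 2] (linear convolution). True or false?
Recompute linear convolution of [1, 2] and [1, 1]: y[0] = 1×1 = 1; y[1] = 1×1 + 2×1 = 3; y[2] = 2×1 = 2 → [1, 3, 2]. Given [1, 3, 2] matches, so answer: Yes

Yes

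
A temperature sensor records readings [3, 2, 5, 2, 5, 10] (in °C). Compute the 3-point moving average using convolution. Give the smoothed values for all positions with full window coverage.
3-point moving average kernel = [1, 1, 1]. Apply in 'valid' mode (full window coverage): avg[0] = (3 + 2 + 5) / 3 = 3.33; avg[1] = (2 + 5 + 2) / 3 = 3.0; avg[2] = (5 + 2 + 5) / 3 = 4.0; avg[3] = (2 + 5 + 10) / 3 = 5.67. Smoothed values: [3.33, 3.0, 4.0, 5.67]

[3.33, 3.0, 4.0, 5.67]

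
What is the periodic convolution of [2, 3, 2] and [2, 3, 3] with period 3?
Use y[k] = Σ_j a[j]·b[(k-j) mod 3]. y[0] = 2×2 + 3×3 + 2×3 = 19; y[1] = 2×3 + 3×2 + 2×3 = 18; y[2] = 2×3 + 3×3 + 2×2 = 19. Result: [19, 18, 19]

[19, 18, 19]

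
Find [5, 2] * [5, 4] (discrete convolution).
y[0] = 5×5 = 25; y[1] = 5×4 + 2×5 = 30; y[2] = 2×4 = 8

[25, 30, 8]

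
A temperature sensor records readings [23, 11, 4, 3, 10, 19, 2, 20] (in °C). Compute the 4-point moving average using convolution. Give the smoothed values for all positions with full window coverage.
4-point moving average kernel = [1, 1, 1, 1]. Apply in 'valid' mode (full window coverage): avg[0] = (23 + 11 + 4 + 3) / 4 = 10.25; avg[1] = (11 + 4 + 3 + 10) / 4 = 7.0; avg[2] = (4 + 3 + 10 + 19) / 4 = 9.0; avg[3] = (3 + 10 + 19 + 2) / 4 = 8.5; avg[4] = (10 + 19 + 2 + 20) / 4 = 12.75. Smoothed values: [10.25, 7.0, 9.0, 8.5, 12.75]

[10.25, 7.0, 9.0, 8.5, 12.75]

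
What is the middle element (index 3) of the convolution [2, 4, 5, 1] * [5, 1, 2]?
Use y[k] = Σ_i a[i]·b[k-i] at k=3. y[3] = 4×2 + 5×1 + 1×5 = 18

18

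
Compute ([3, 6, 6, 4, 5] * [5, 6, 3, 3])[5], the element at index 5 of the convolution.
Use y[k] = Σ_i a[i]·b[k-i] at k=5. y[5] = 6×3 + 4×3 + 5×6 = 60

60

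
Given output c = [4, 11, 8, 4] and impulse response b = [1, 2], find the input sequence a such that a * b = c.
Deconvolve c=[4, 11, 8, 4] by b=[1, 2]. Since b[0]=1, solve forward: a[0] = c[0] / 1 = 4; a[1] = (c[1] - 4×2) / 1 = 3; a[2] = (c[2] - 3×2) / 1 = 2. So a = [4, 3, 2]. Check by forward convolution: c[0] = 4×1 = 4; c[1] = 4×2 + 3×1 = 11; c[2] = 3×2 + 2×1 = 8; c[3] = 2×2 = 4

[4, 3, 2]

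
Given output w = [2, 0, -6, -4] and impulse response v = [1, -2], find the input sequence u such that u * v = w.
Deconvolve w=[2, 0, -6, -4] by v=[1, -2]. Since v[0]=1, solve forward: u[0] = w[0] / 1 = 2; u[1] = (w[1] - 2×-2) / 1 = 4; u[2] = (w[2] - 4×-2) / 1 = 2. So u = [2, 4, 2]. Check by forward convolution: w[0] = 2×1 = 2; w[1] = 2×-2 + 4×1 = 0; w[2] = 4×-2 + 2×1 = -6; w[3] = 2×-2 = -4

[2, 4, 2]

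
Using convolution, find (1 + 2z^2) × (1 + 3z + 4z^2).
Ascending coefficients: a = [1, 0, 2], b = [1, 3, 4]. c[0] = 1×1 = 1; c[1] = 1×3 + 0×1 = 3; c[2] = 1×4 + 0×3 + 2×1 = 6; c[3] = 0×4 + 2×3 = 6; c[4] = 2×4 = 8. Result coefficients: [1, 3, 6, 6, 8] → 1 + 3z + 6z^2 + 6z^3 + 8z^4

1 + 3z + 6z^2 + 6z^3 + 8z^4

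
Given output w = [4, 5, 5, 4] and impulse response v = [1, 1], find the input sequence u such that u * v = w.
Deconvolve w=[4, 5, 5, 4] by v=[1, 1]. Since v[0]=1, solve forward: u[0] = w[0] / 1 = 4; u[1] = (w[1] - 4×1) / 1 = 1; u[2] = (w[2] - 1×1) / 1 = 4. So u = [4, 1, 4]. Check by forward convolution: w[0] = 4×1 = 4; w[1] = 4×1 + 1×1 = 5; w[2] = 1×1 + 4×1 = 5; w[3] = 4×1 = 4

[4, 1, 4]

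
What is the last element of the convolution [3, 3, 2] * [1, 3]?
Use y[k] = Σ_i a[i]·b[k-i] at k=3. y[3] = 2×3 = 6

6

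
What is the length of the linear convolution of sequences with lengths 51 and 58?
Linear/full convolution length: m + n - 1 = 51 + 58 - 1 = 108

108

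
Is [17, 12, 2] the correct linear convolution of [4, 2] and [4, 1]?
Recompute linear convolution of [4, 2] and [4, 1]: y[0] = 4×4 = 16; y[1] = 4×1 + 2×4 = 12; y[2] = 2×1 = 2 → [16, 12, 2]. Compare to given [17, 12, 2]: they differ at index 0: given 17, correct 16, so answer: No

No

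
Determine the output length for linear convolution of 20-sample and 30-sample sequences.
Linear/full convolution length: m + n - 1 = 20 + 30 - 1 = 49

49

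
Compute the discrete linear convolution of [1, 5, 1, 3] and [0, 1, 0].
y[0] = 1×0 = 0; y[1] = 1×1 + 5×0 = 1; y[2] = 1×0 + 5×1 + 1×0 = 5; y[3] = 5×0 + 1×1 + 3×0 = 1; y[4] = 1×0 + 3×1 = 3; y[5] = 3×0 = 0

[0, 1, 5, 1, 3, 0]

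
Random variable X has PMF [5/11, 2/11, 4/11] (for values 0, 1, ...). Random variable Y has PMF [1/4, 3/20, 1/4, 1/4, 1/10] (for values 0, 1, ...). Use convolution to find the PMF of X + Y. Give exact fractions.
P(X+Y=k) = Σ_i P(X=i)·P(Y=k-i) — a convolution of [5/11, 2/11, 4/11] and [1/4, 3/20, 1/4, 1/4, 1/10]. P(X+Y=0) = (5/11)×(1/4) = 5/44; P(X+Y=1) = (5/11)×(3/20) + (2/11)×(1/4) = 3/44 + 1/22 = 5/44; P(X+Y=2) = (5/11)×(1/4) + (2/11)×(3/20) + (4/11)×(1/4) = 5/44 + 3/110 + 1/11 = 51/220; P(X+Y=3) = (5/11)×(1/4) + (2/11)×(1/4) + (4/11)×(3/20) = 5/44 + 1/22 + 3/55 = 47/220; P(X+Y=4) = (5/11)×(1/10) + (2/11)×(1/4) + (4/11)×(1/4) = 1/22 + 1/22 + 1/11 = 2/11; P(X+Y=5) = (2/11)×(1/10) + (4/11)×(1/4) = 1/55 + 1/11 = 6/55; P(X+Y=6) = (4/11)×(1/10) = 2/55. PMF: [5/44, 5/44, 51/220, 47/220, 2/11, 6/55, 2/55] (sums to 1 ✓)

[5/44, 5/44, 51/220, 47/220, 2/11, 6/55, 2/55]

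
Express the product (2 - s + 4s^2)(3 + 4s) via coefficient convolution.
Ascending coefficients: a = [2, -1, 4], b = [3, 4]. c[0] = 2×3 = 6; c[1] = 2×4 + -1×3 = 5; c[2] = -1×4 + 4×3 = 8; c[3] = 4×4 = 16. Result coefficients: [6, 5, 8, 16] → 6 + 5s + 8s^2 + 16s^3

6 + 5s + 8s^2 + 16s^3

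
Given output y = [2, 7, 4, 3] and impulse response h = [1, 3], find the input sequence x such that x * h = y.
Deconvolve y=[2, 7, 4, 3] by h=[1, 3]. Since h[0]=1, solve forward: x[0] = y[0] / 1 = 2; x[1] = (y[1] - 2×3) / 1 = 1; x[2] = (y[2] - 1×3) / 1 = 1. So x = [2, 1, 1]. Check by forward convolution: y[0] = 2×1 = 2; y[1] = 2×3 + 1×1 = 7; y[2] = 1×3 + 1×1 = 4; y[3] = 1×3 = 3

[2, 1, 1]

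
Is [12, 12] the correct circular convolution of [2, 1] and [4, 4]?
Recompute circular convolution of [2, 1] and [4, 4]: y[0] = 2×4 + 1×4 = 12; y[1] = 2×4 + 1×4 = 12 → [12, 12]. Given [12, 12] matches, so answer: Yes

Yes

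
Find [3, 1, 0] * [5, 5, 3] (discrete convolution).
y[0] = 3×5 = 15; y[1] = 3×5 + 1×5 = 20; y[2] = 3×3 + 1×5 + 0×5 = 14; y[3] = 1×3 + 0×5 = 3; y[4] = 0×3 = 0

[15, 20, 14, 3, 0]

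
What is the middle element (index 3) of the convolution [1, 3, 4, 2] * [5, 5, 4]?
Use y[k] = Σ_i a[i]·b[k-i] at k=3. y[3] = 3×4 + 4×5 + 2×5 = 42

42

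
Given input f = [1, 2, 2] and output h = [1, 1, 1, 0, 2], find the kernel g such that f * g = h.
Output length 5 = len(f) + len(g) - 1 ⇒ len(g) = 3. Solve g forward using g[k] = (h[k] - Σ_{i≥1} f[i]·g[k-i]) / f[0]: g[0] = h[0] / f[0] = 1 / 1 = 1; g[1] = (h[1] - 2×1) / f[0] = (1 - 2×1) / 1 = -1; g[2] = (h[2] - 2×-1 - 2×1) / f[0] = (1 - 2×-1 - 2×1) / 1 = 1. So g = [1, -1, 1]. Forward-check [1, 2, 2] * [1, -1, 1]: h[0] = 1×1 = 1; h[1] = 1×-1 + 2×1 = 1; h[2] = 1×1 + 2×-1 + 2×1 = 1; h[3] = 2×1 + 2×-1 = 0; h[4] = 2×1 = 2 → [1, 1, 1, 0, 2] ✓

[1, -1, 1]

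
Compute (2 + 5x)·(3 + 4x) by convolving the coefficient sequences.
Ascending coefficients: a = [2, 5], b = [3, 4]. c[0] = 2×3 = 6; c[1] = 2×4 + 5×3 = 23; c[2] = 5×4 = 20. Result coefficients: [6, 23, 20] → 6 + 23x + 20x^2

6 + 23x + 20x^2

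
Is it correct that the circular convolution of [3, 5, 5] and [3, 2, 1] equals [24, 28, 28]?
Recompute circular convolution of [3, 5, 5] and [3, 2, 1]: y[0] = 3×3 + 5×1 + 5×2 = 24; y[1] = 3×2 + 5×3 + 5×1 = 26; y[2] = 3×1 + 5×2 + 5×3 = 28 → [24, 26, 28]. Compare to given [24, 28, 28]: they differ at index 1: given 28, correct 26, so answer: No

No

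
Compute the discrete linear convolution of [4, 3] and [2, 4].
y[0] = 4×2 = 8; y[1] = 4×4 + 3×2 = 22; y[2] = 3×4 = 12

[8, 22, 12]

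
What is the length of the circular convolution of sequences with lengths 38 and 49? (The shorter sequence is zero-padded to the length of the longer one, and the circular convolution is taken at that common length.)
Circular convolution (zero-padding the shorter input) has length max(m, n) = max(38, 49) = 49

49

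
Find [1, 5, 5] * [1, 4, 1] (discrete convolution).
y[0] = 1×1 = 1; y[1] = 1×4 + 5×1 = 9; y[2] = 1×1 + 5×4 + 5×1 = 26; y[3] = 5×1 + 5×4 = 25; y[4] = 5×1 = 5

[1, 9, 26, 25, 5]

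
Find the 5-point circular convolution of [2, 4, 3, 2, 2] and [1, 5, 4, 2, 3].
Use y[k] = Σ_j u[j]·v[(k-j) mod 5]. y[0] = 2×1 + 4×3 + 3×2 + 2×4 + 2×5 = 38; y[1] = 2×5 + 4×1 + 3×3 + 2×2 + 2×4 = 35; y[2] = 2×4 + 4×5 + 3×1 + 2×3 + 2×2 = 41; y[3] = 2×2 + 4×4 + 3×5 + 2×1 + 2×3 = 43; y[4] = 2×3 + 4×2 + 3×4 + 2×5 + 2×1 = 38. Result: [38, 35, 41, 43, 38]

[38, 35, 41, 43, 38]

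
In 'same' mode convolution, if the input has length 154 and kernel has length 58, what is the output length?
'Same' mode returns an output with the same length as the input: 154

154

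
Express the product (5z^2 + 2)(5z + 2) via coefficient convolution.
Ascending coefficients: a = [2, 0, 5], b = [2, 5]. c[0] = 2×2 = 4; c[1] = 2×5 + 0×2 = 10; c[2] = 0×5 + 5×2 = 10; c[3] = 5×5 = 25. Result coefficients: [4, 10, 10, 25] → 25z^3 + 10z^2 + 10z + 4

25z^3 + 10z^2 + 10z + 4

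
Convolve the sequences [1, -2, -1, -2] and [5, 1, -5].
y[0] = 1×5 = 5; y[1] = 1×1 + -2×5 = -9; y[2] = 1×-5 + -2×1 + -1×5 = -12; y[3] = -2×-5 + -1×1 + -2×5 = -1; y[4] = -1×-5 + -2×1 = 3; y[5] = -2×-5 = 10

[5, -9, -12, -1, 3, 10]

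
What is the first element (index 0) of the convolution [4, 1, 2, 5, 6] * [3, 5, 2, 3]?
Use y[k] = Σ_i a[i]·b[k-i] at k=0. y[0] = 4×3 = 12

12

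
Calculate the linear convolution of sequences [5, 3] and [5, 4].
y[0] = 5×5 = 25; y[1] = 5×4 + 3×5 = 35; y[2] = 3×4 = 12

[25, 35, 12]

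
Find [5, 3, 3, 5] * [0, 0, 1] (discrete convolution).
y[0] = 5×0 = 0; y[1] = 5×0 + 3×0 = 0; y[2] = 5×1 + 3×0 + 3×0 = 5; y[3] = 3×1 + 3×0 + 5×0 = 3; y[4] = 3×1 + 5×0 = 3; y[5] = 5×1 = 5

[0, 0, 5, 3, 3, 5]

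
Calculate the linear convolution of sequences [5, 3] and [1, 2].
y[0] = 5×1 = 5; y[1] = 5×2 + 3×1 = 13; y[2] = 3×2 = 6

[5, 13, 6]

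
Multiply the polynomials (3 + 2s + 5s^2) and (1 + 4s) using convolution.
Ascending coefficients: a = [3, 2, 5], b = [1, 4]. c[0] = 3×1 = 3; c[1] = 3×4 + 2×1 = 14; c[2] = 2×4 + 5×1 = 13; c[3] = 5×4 = 20. Result coefficients: [3, 14, 13, 20] → 3 + 14s + 13s^2 + 20s^3

3 + 14s + 13s^2 + 20s^3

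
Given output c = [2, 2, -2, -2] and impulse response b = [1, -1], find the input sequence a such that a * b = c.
Deconvolve c=[2, 2, -2, -2] by b=[1, -1]. Since b[0]=1, solve forward: a[0] = c[0] / 1 = 2; a[1] = (c[1] - 2×-1) / 1 = 4; a[2] = (c[2] - 4×-1) / 1 = 2. So a = [2, 4, 2]. Check by forward convolution: c[0] = 2×1 = 2; c[1] = 2×-1 + 4×1 = 2; c[2] = 4×-1 + 2×1 = -2; c[3] = 2×-1 = -2

[2, 4, 2]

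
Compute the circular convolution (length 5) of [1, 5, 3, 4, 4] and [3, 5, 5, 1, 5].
Use y[k] = Σ_j s[j]·t[(k-j) mod 5]. y[0] = 1×3 + 5×5 + 3×1 + 4×5 + 4×5 = 71; y[1] = 1×5 + 5×3 + 3×5 + 4×1 + 4×5 = 59; y[2] = 1×5 + 5×5 + 3×3 + 4×5 + 4×1 = 63; y[3] = 1×1 + 5×5 + 3×5 + 4×3 + 4×5 = 73; y[4] = 1×5 + 5×1 + 3×5 + 4×5 + 4×3 = 57. Result: [71, 59, 63, 73, 57]

[71, 59, 63, 73, 57]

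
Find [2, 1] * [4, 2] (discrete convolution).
y[0] = 2×4 = 8; y[1] = 2×2 + 1×4 = 8; y[2] = 1×2 = 2

[8, 8, 2]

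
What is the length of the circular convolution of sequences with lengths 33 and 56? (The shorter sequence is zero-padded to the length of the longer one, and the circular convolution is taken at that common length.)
Circular convolution (zero-padding the shorter input) has length max(m, n) = max(33, 56) = 56

56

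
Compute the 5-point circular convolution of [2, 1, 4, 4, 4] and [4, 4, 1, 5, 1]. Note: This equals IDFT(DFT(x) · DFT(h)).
Either evaluate y[k] = Σ_j x[j]·h[(k-j) mod 5] directly, or use IDFT(DFT(x) · DFT(h)). y[0] = 2×4 + 1×1 + 4×5 + 4×1 + 4×4 = 49; y[1] = 2×4 + 1×4 + 4×1 + 4×5 + 4×1 = 40; y[2] = 2×1 + 1×4 + 4×4 + 4×1 + 4×5 = 46; y[3] = 2×5 + 1×1 + 4×4 + 4×4 + 4×1 = 47; y[4] = 2×1 + 1×5 + 4×1 + 4×4 + 4×4 = 43. Result: [49, 40, 46, 47, 43]

[49, 40, 46, 47, 43]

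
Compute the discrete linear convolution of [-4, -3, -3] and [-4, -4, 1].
y[0] = -4×-4 = 16; y[1] = -4×-4 + -3×-4 = 28; y[2] = -4×1 + -3×-4 + -3×-4 = 20; y[3] = -3×1 + -3×-4 = 9; y[4] = -3×1 = -3

[16, 28, 20, 9, -3]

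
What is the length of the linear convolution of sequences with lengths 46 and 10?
Linear/full convolution length: m + n - 1 = 46 + 10 - 1 = 55

55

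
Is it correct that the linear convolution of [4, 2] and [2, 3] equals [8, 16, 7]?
Recompute linear convolution of [4, 2] and [2, 3]: y[0] = 4×2 = 8; y[1] = 4×3 + 2×2 = 16; y[2] = 2×3 = 6 → [8, 16, 6]. Compare to given [8, 16, 7]: they differ at index 2: given 7, correct 6, so answer: No

No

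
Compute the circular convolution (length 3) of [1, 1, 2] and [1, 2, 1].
Use y[k] = Σ_j x[j]·h[(k-j) mod 3]. y[0] = 1×1 + 1×1 + 2×2 = 6; y[1] = 1×2 + 1×1 + 2×1 = 5; y[2] = 1×1 + 1×2 + 2×1 = 5. Result: [6, 5, 5]

[6, 5, 5]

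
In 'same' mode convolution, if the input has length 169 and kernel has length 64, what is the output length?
'Same' mode returns an output with the same length as the input: 169

169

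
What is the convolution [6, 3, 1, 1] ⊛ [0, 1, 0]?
y[0] = 6×0 = 0; y[1] = 6×1 + 3×0 = 6; y[2] = 6×0 + 3×1 + 1×0 = 3; y[3] = 3×0 + 1×1 + 1×0 = 1; y[4] = 1×0 + 1×1 = 1; y[5] = 1×0 = 0

[0, 6, 3, 1, 1, 0]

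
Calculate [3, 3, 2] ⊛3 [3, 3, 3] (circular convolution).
Use y[k] = Σ_j f[j]·g[(k-j) mod 3]. y[0] = 3×3 + 3×3 + 2×3 = 24; y[1] = 3×3 + 3×3 + 2×3 = 24; y[2] = 3×3 + 3×3 + 2×3 = 24. Result: [24, 24, 24]

[24, 24, 24]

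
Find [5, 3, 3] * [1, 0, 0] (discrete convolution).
y[0] = 5×1 = 5; y[1] = 5×0 + 3×1 = 3; y[2] = 5×0 + 3×0 + 3×1 = 3; y[3] = 3×0 + 3×0 = 0; y[4] = 3×0 = 0

[5, 3, 3, 0, 0]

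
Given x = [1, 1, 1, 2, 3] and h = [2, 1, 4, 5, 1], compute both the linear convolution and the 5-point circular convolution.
Linear: y_lin[0] = 1×2 = 2; y_lin[1] = 1×1 + 1×2 = 3; y_lin[2] = 1×4 + 1×1 + 1×2 = 7; y_lin[3] = 1×5 + 1×4 + 1×1 + 2×2 = 14; y_lin[4] = 1×1 + 1×5 + 1×4 + 2×1 + 3×2 = 18; y_lin[5] = 1×1 + 1×5 + 2×4 + 3×1 = 17; y_lin[6] = 1×1 + 2×5 + 3×4 = 23; y_lin[7] = 2×1 + 3×5 = 17; y_lin[8] = 3×1 = 3 → [2, 3, 7, 14, 18, 17, 23, 17, 3]. Circular (length 5): y[0] = 1×2 + 1×1 + 1×5 + 2×4 + 3×1 = 19; y[1] = 1×1 + 1×2 + 1×1 + 2×5 + 3×4 = 26; y[2] = 1×4 + 1×1 + 1×2 + 2×1 + 3×5 = 24; y[3] = 1×5 + 1×4 + 1×1 + 2×2 + 3×1 = 17; y[4] = 1×1 + 1×5 + 1×4 + 2×1 + 3×2 = 18 → [19, 26, 24, 17, 18]

Linear: [2, 3, 7, 14, 18, 17, 23, 17, 3], Circular: [19, 26, 24, 17, 18]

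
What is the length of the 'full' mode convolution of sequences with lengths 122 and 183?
Linear/full convolution length: m + n - 1 = 122 + 183 - 1 = 304

304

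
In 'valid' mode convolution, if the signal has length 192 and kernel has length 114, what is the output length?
'Valid' mode counts only positions where the kernel fully overlaps the signal: m - n + 1 = 192 - 114 + 1 = 79

79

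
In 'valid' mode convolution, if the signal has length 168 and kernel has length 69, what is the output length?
'Valid' mode counts only positions where the kernel fully overlaps the signal: m - n + 1 = 168 - 69 + 1 = 100

100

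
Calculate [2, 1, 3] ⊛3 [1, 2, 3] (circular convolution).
Use y[k] = Σ_j s[j]·t[(k-j) mod 3]. y[0] = 2×1 + 1×3 + 3×2 = 11; y[1] = 2×2 + 1×1 + 3×3 = 14; y[2] = 2×3 + 1×2 + 3×1 = 11. Result: [11, 14, 11]

[11, 14, 11]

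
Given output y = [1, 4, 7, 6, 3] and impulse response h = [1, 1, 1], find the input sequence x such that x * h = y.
Deconvolve y=[1, 4, 7, 6, 3] by h=[1, 1, 1]. Since h[0]=1, solve forward: x[0] = y[0] / 1 = 1; x[1] = (y[1] - 1×1) / 1 = 3; x[2] = (y[2] - 3×1 - 1×1) / 1 = 3. So x = [1, 3, 3]. Check by forward convolution: y[0] = 1×1 = 1; y[1] = 1×1 + 3×1 = 4; y[2] = 1×1 + 3×1 + 3×1 = 7; y[3] = 3×1 + 3×1 = 6; y[4] = 3×1 = 3

[1, 3, 3]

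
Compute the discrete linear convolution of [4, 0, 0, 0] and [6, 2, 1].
y[0] = 4×6 = 24; y[1] = 4×2 + 0×6 = 8; y[2] = 4×1 + 0×2 + 0×6 = 4; y[3] = 0×1 + 0×2 + 0×6 = 0; y[4] = 0×1 + 0×2 = 0; y[5] = 0×1 = 0

[24, 8, 4, 0, 0, 0]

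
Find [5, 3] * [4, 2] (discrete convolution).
y[0] = 5×4 = 20; y[1] = 5×2 + 3×4 = 22; y[2] = 3×2 = 6

[20, 22, 6]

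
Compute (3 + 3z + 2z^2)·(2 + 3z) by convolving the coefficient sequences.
Ascending coefficients: a = [3, 3, 2], b = [2, 3]. c[0] = 3×2 = 6; c[1] = 3×3 + 3×2 = 15; c[2] = 3×3 + 2×2 = 13; c[3] = 2×3 = 6. Result coefficients: [6, 15, 13, 6] → 6 + 15z + 13z^2 + 6z^3

6 + 15z + 13z^2 + 6z^3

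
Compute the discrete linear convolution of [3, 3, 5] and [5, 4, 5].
y[0] = 3×5 = 15; y[1] = 3×4 + 3×5 = 27; y[2] = 3×5 + 3×4 + 5×5 = 52; y[3] = 3×5 + 5×4 = 35; y[4] = 5×5 = 25

[15, 27, 52, 35, 25]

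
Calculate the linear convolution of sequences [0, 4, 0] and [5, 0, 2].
y[0] = 0×5 = 0; y[1] = 0×0 + 4×5 = 20; y[2] = 0×2 + 4×0 + 0×5 = 0; y[3] = 4×2 + 0×0 = 8; y[4] = 0×2 = 0

[0, 20, 0, 8, 0]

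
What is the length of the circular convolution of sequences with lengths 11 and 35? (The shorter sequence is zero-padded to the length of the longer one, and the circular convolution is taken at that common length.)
Circular convolution (zero-padding the shorter input) has length max(m, n) = max(11, 35) = 35

35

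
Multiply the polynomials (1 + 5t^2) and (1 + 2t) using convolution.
Ascending coefficients: a = [1, 0, 5], b = [1, 2]. c[0] = 1×1 = 1; c[1] = 1×2 + 0×1 = 2; c[2] = 0×2 + 5×1 = 5; c[3] = 5×2 = 10. Result coefficients: [1, 2, 5, 10] → 1 + 2t + 5t^2 + 10t^3

1 + 2t + 5t^2 + 10t^3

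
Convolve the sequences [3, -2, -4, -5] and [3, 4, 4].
y[0] = 3×3 = 9; y[1] = 3×4 + -2×3 = 6; y[2] = 3×4 + -2×4 + -4×3 = -8; y[3] = -2×4 + -4×4 + -5×3 = -39; y[4] = -4×4 + -5×4 = -36; y[5] = -5×4 = -20

[9, 6, -8, -39, -36, -20]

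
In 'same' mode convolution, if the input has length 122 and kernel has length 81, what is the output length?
'Same' mode returns an output with the same length as the input: 122

122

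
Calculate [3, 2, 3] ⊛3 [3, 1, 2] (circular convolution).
Use y[k] = Σ_j f[j]·g[(k-j) mod 3]. y[0] = 3×3 + 2×2 + 3×1 = 16; y[1] = 3×1 + 2×3 + 3×2 = 15; y[2] = 3×2 + 2×1 + 3×3 = 17. Result: [16, 15, 17]

[16, 15, 17]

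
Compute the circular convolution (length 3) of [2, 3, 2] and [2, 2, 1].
Use y[k] = Σ_j u[j]·v[(k-j) mod 3]. y[0] = 2×2 + 3×1 + 2×2 = 11; y[1] = 2×2 + 3×2 + 2×1 = 12; y[2] = 2×1 + 3×2 + 2×2 = 12. Result: [11, 12, 12]

[11, 12, 12]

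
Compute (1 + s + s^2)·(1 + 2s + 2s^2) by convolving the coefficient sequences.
Ascending coefficients: a = [1, 1, 1], b = [1, 2, 2]. c[0] = 1×1 = 1; c[1] = 1×2 + 1×1 = 3; c[2] = 1×2 + 1×2 + 1×1 = 5; c[3] = 1×2 + 1×2 = 4; c[4] = 1×2 = 2. Result coefficients: [1, 3, 5, 4, 2] → 1 + 3s + 5s^2 + 4s^3 + 2s^4

1 + 3s + 5s^2 + 4s^3 + 2s^4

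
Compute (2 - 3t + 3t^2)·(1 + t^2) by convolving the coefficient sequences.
Ascending coefficients: a = [2, -3, 3], b = [1, 0, 1]. c[0] = 2×1 = 2; c[1] = 2×0 + -3×1 = -3; c[2] = 2×1 + -3×0 + 3×1 = 5; c[3] = -3×1 + 3×0 = -3; c[4] = 3×1 = 3. Result coefficients: [2, -3, 5, -3, 3] → 2 - 3t + 5t^2 - 3t^3 + 3t^4

2 - 3t + 5t^2 - 3t^3 + 3t^4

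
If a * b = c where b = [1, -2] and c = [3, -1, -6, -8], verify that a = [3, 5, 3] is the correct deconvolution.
Forward-compute [3, 5, 3] * [1, -2]: c[0] = 3×1 = 3; c[1] = 3×-2 + 5×1 = -1; c[2] = 5×-2 + 3×1 = -7; c[3] = 3×-2 = -6 → [3, -1, -7, -6]. Does not match given c = [3, -1, -6, -8].

Not verified. [3, 5, 3] * [1, -2] = [3, -1, -7, -6], which differs from [3, -1, -6, -8] at index 2.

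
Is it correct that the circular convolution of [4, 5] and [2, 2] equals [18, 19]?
Recompute circular convolution of [4, 5] and [2, 2]: y[0] = 4×2 + 5×2 = 18; y[1] = 4×2 + 5×2 = 18 → [18, 18]. Compare to given [18, 19]: they differ at index 1: given 19, correct 18, so answer: No

No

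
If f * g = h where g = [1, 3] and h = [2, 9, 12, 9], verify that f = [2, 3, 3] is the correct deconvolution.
Forward-compute [2, 3, 3] * [1, 3]: h[0] = 2×1 = 2; h[1] = 2×3 + 3×1 = 9; h[2] = 3×3 + 3×1 = 12; h[3] = 3×3 = 9 → [2, 9, 12, 9]. Matches given h = [2, 9, 12, 9], so verified.

Verified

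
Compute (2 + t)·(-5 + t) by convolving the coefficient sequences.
Ascending coefficients: a = [2, 1], b = [-5, 1]. c[0] = 2×-5 = -10; c[1] = 2×1 + 1×-5 = -3; c[2] = 1×1 = 1. Result coefficients: [-10, -3, 1] → -10 - 3t + t^2

-10 - 3t + t^2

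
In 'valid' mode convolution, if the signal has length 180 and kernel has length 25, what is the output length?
'Valid' mode counts only positions where the kernel fully overlaps the signal: m - n + 1 = 180 - 25 + 1 = 156

156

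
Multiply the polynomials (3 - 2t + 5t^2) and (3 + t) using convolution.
Ascending coefficients: a = [3, -2, 5], b = [3, 1]. c[0] = 3×3 = 9; c[1] = 3×1 + -2×3 = -3; c[2] = -2×1 + 5×3 = 13; c[3] = 5×1 = 5. Result coefficients: [9, -3, 13, 5] → 9 - 3t + 13t^2 + 5t^3

9 - 3t + 13t^2 + 5t^3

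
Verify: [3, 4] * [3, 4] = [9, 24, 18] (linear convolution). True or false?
Recompute linear convolution of [3, 4] and [3, 4]: y[0] = 3×3 = 9; y[1] = 3×4 + 4×3 = 24; y[2] = 4×4 = 16 → [9, 24, 16]. Compare to given [9, 24, 18]: they differ at index 2: given 18, correct 16, so answer: No

No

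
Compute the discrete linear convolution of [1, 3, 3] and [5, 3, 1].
y[0] = 1×5 = 5; y[1] = 1×3 + 3×5 = 18; y[2] = 1×1 + 3×3 + 3×5 = 25; y[3] = 3×1 + 3×3 = 12; y[4] = 3×1 = 3

[5, 18, 25, 12, 3]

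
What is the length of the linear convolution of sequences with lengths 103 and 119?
Linear/full convolution length: m + n - 1 = 103 + 119 - 1 = 221

221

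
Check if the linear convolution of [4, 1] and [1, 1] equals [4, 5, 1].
Recompute linear convolution of [4, 1] and [1, 1]: y[0] = 4×1 = 4; y[1] = 4×1 + 1×1 = 5; y[2] = 1×1 = 1 → [4, 5, 1]. Given [4, 5, 1] matches, so answer: Yes

Yes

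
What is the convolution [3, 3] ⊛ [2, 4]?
y[0] = 3×2 = 6; y[1] = 3×4 + 3×2 = 18; y[2] = 3×4 = 12

[6, 18, 12]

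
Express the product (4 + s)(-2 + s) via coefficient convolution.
Ascending coefficients: a = [4, 1], b = [-2, 1]. c[0] = 4×-2 = -8; c[1] = 4×1 + 1×-2 = 2; c[2] = 1×1 = 1. Result coefficients: [-8, 2, 1] → -8 + 2s + s^2

-8 + 2s + s^2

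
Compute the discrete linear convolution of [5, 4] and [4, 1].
y[0] = 5×4 = 20; y[1] = 5×1 + 4×4 = 21; y[2] = 4×1 = 4

[20, 21, 4]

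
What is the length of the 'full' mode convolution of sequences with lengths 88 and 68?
Linear/full convolution length: m + n - 1 = 88 + 68 - 1 = 155

155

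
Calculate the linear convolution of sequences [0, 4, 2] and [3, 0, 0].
y[0] = 0×3 = 0; y[1] = 0×0 + 4×3 = 12; y[2] = 0×0 + 4×0 + 2×3 = 6; y[3] = 4×0 + 2×0 = 0; y[4] = 2×0 = 0

[0, 12, 6, 0, 0]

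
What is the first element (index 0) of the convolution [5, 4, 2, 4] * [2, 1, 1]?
Use y[k] = Σ_i a[i]·b[k-i] at k=0. y[0] = 5×2 = 10

10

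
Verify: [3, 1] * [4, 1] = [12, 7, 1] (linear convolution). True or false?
Recompute linear convolution of [3, 1] and [4, 1]: y[0] = 3×4 = 12; y[1] = 3×1 + 1×4 = 7; y[2] = 1×1 = 1 → [12, 7, 1]. Given [12, 7, 1] matches, so answer: Yes

Yes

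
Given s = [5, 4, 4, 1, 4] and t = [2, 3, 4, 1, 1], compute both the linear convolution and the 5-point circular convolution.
Linear: y_lin[0] = 5×2 = 10; y_lin[1] = 5×3 + 4×2 = 23; y_lin[2] = 5×4 + 4×3 + 4×2 = 40; y_lin[3] = 5×1 + 4×4 + 4×3 + 1×2 = 35; y_lin[4] = 5×1 + 4×1 + 4×4 + 1×3 + 4×2 = 36; y_lin[5] = 4×1 + 4×1 + 1×4 + 4×3 = 24; y_lin[6] = 4×1 + 1×1 + 4×4 = 21; y_lin[7] = 1×1 + 4×1 = 5; y_lin[8] = 4×1 = 4 → [10, 23, 40, 35, 36, 24, 21, 5, 4]. Circular (length 5): y[0] = 5×2 + 4×1 + 4×1 + 1×4 + 4×3 = 34; y[1] = 5×3 + 4×2 + 4×1 + 1×1 + 4×4 = 44; y[2] = 5×4 + 4×3 + 4×2 + 1×1 + 4×1 = 45; y[3] = 5×1 + 4×4 + 4×3 + 1×2 + 4×1 = 39; y[4] = 5×1 + 4×1 + 4×4 + 1×3 + 4×2 = 36 → [34, 44, 45, 39, 36]

Linear: [10, 23, 40, 35, 36, 24, 21, 5, 4], Circular: [34, 44, 45, 39, 36]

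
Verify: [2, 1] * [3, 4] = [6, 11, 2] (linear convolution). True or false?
Recompute linear convolution of [2, 1] and [3, 4]: y[0] = 2×3 = 6; y[1] = 2×4 + 1×3 = 11; y[2] = 1×4 = 4 → [6, 11, 4]. Compare to given [6, 11, 2]: they differ at index 2: given 2, correct 4, so answer: No

No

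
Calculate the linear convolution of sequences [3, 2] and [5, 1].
y[0] = 3×5 = 15; y[1] = 3×1 + 2×5 = 13; y[2] = 2×1 = 2

[15, 13, 2]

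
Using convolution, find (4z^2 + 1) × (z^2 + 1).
Ascending coefficients: a = [1, 0, 4], b = [1, 0, 1]. c[0] = 1×1 = 1; c[1] = 1×0 + 0×1 = 0; c[2] = 1×1 + 0×0 + 4×1 = 5; c[3] = 0×1 + 4×0 = 0; c[4] = 4×1 = 4. Result coefficients: [1, 0, 5, 0, 4] → 4z^4 + 5z^2 + 1

4z^4 + 5z^2 + 1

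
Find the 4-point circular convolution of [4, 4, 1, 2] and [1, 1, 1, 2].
Use y[k] = Σ_j a[j]·b[(k-j) mod 4]. y[0] = 4×1 + 4×2 + 1×1 + 2×1 = 15; y[1] = 4×1 + 4×1 + 1×2 + 2×1 = 12; y[2] = 4×1 + 4×1 + 1×1 + 2×2 = 13; y[3] = 4×2 + 4×1 + 1×1 + 2×1 = 15. Result: [15, 12, 13, 15]

[15, 12, 13, 15]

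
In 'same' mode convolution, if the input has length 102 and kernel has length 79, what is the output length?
'Same' mode returns an output with the same length as the input: 102

102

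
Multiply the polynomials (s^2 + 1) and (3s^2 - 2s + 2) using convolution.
Ascending coefficients: a = [1, 0, 1], b = [2, -2, 3]. c[0] = 1×2 = 2; c[1] = 1×-2 + 0×2 = -2; c[2] = 1×3 + 0×-2 + 1×2 = 5; c[3] = 0×3 + 1×-2 = -2; c[4] = 1×3 = 3. Result coefficients: [2, -2, 5, -2, 3] → 3s^4 - 2s^3 + 5s^2 - 2s + 2

3s^4 - 2s^3 + 5s^2 - 2s + 2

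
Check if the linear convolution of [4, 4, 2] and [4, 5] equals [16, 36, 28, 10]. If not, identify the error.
Recompute linear convolution of [4, 4, 2] and [4, 5]: y[0] = 4×4 = 16; y[1] = 4×5 + 4×4 = 36; y[2] = 4×5 + 2×4 = 28; y[3] = 2×5 = 10 → [16, 36, 28, 10]. Given [16, 36, 28, 10] matches, so answer: Yes

Yes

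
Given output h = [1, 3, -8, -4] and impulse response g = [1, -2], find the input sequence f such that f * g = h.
Deconvolve h=[1, 3, -8, -4] by g=[1, -2]. Since g[0]=1, solve forward: f[0] = h[0] / 1 = 1; f[1] = (h[1] - 1×-2) / 1 = 5; f[2] = (h[2] - 5×-2) / 1 = 2. So f = [1, 5, 2]. Check by forward convolution: h[0] = 1×1 = 1; h[1] = 1×-2 + 5×1 = 3; h[2] = 5×-2 + 2×1 = -8; h[3] = 2×-2 = -4

[1, 5, 2]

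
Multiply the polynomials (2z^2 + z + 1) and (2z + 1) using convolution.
Ascending coefficients: a = [1, 1, 2], b = [1, 2]. c[0] = 1×1 = 1; c[1] = 1×2 + 1×1 = 3; c[2] = 1×2 + 2×1 = 4; c[3] = 2×2 = 4. Result coefficients: [1, 3, 4, 4] → 4z^3 + 4z^2 + 3z + 1

4z^3 + 4z^2 + 3z + 1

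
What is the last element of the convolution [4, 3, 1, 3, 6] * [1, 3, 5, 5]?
Use y[k] = Σ_i a[i]·b[k-i] at k=7. y[7] = 6×5 = 30

30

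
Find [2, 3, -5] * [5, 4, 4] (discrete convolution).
y[0] = 2×5 = 10; y[1] = 2×4 + 3×5 = 23; y[2] = 2×4 + 3×4 + -5×5 = -5; y[3] = 3×4 + -5×4 = -8; y[4] = -5×4 = -20

[10, 23, -5, -8, -20]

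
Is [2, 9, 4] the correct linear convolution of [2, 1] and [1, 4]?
Recompute linear convolution of [2, 1] and [1, 4]: y[0] = 2×1 = 2; y[1] = 2×4 + 1×1 = 9; y[2] = 1×4 = 4 → [2, 9, 4]. Given [2, 9, 4] matches, so answer: Yes

Yes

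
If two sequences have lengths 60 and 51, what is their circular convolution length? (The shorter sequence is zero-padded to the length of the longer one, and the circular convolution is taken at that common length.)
Circular convolution (zero-padding the shorter input) has length max(m, n) = max(60, 51) = 60

60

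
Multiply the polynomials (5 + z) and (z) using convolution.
Ascending coefficients: a = [5, 1], b = [0, 1]. c[0] = 5×0 = 0; c[1] = 5×1 + 1×0 = 5; c[2] = 1×1 = 1. Result coefficients: [0, 5, 1] → 5z + z^2

5z + z^2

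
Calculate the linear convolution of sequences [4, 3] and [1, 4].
y[0] = 4×1 = 4; y[1] = 4×4 + 3×1 = 19; y[2] = 3×4 = 12

[4, 19, 12]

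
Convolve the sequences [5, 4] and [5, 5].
y[0] = 5×5 = 25; y[1] = 5×5 + 4×5 = 45; y[2] = 4×5 = 20

[25, 45, 20]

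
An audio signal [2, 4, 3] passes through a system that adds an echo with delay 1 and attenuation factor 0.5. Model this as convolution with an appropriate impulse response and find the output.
Direct-path + delayed-attenuated-path model → impulse response h = [1, 0.5] (1 at lag 0, 0.5 at lag 1). Output y[n] = x[n] + 0.5·x[n - 1] (with x[n] = 0 outside 0..2): y[0] = 2 + 0.5×0 = 2; y[1] = 4 + 0.5×2 = 5.0; y[2] = 3 + 0.5×4 = 5.0; y[3] = 0 + 0.5×3 = 1.5. So y = [2, 5.0, 5.0, 1.5]

[2, 5.0, 5.0, 1.5]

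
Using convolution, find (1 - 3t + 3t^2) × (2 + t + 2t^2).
Ascending coefficients: a = [1, -3, 3], b = [2, 1, 2]. c[0] = 1×2 = 2; c[1] = 1×1 + -3×2 = -5; c[2] = 1×2 + -3×1 + 3×2 = 5; c[3] = -3×2 + 3×1 = -3; c[4] = 3×2 = 6. Result coefficients: [2, -5, 5, -3, 6] → 2 - 5t + 5t^2 - 3t^3 + 6t^4

2 - 5t + 5t^2 - 3t^3 + 6t^4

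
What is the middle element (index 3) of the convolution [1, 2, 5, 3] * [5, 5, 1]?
Use y[k] = Σ_i a[i]·b[k-i] at k=3. y[3] = 2×1 + 5×5 + 3×5 = 42

42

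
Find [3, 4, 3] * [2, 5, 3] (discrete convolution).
y[0] = 3×2 = 6; y[1] = 3×5 + 4×2 = 23; y[2] = 3×3 + 4×5 + 3×2 = 35; y[3] = 4×3 + 3×5 = 27; y[4] = 3×3 = 9

[6, 23, 35, 27, 9]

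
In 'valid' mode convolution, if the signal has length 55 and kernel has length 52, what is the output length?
'Valid' mode counts only positions where the kernel fully overlaps the signal: m - n + 1 = 55 - 52 + 1 = 4

4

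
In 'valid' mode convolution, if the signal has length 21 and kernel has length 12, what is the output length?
'Valid' mode counts only positions where the kernel fully overlaps the signal: m - n + 1 = 21 - 12 + 1 = 10

10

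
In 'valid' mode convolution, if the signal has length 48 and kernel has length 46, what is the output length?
'Valid' mode counts only positions where the kernel fully overlaps the signal: m - n + 1 = 48 - 46 + 1 = 3

3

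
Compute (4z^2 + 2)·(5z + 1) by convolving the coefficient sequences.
Ascending coefficients: a = [2, 0, 4], b = [1, 5]. c[0] = 2×1 = 2; c[1] = 2×5 + 0×1 = 10; c[2] = 0×5 + 4×1 = 4; c[3] = 4×5 = 20. Result coefficients: [2, 10, 4, 20] → 20z^3 + 4z^2 + 10z + 2

20z^3 + 4z^2 + 10z + 2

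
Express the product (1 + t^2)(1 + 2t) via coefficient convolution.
Ascending coefficients: a = [1, 0, 1], b = [1, 2]. c[0] = 1×1 = 1; c[1] = 1×2 + 0×1 = 2; c[2] = 0×2 + 1×1 = 1; c[3] = 1×2 = 2. Result coefficients: [1, 2, 1, 2] → 1 + 2t + t^2 + 2t^3

1 + 2t + t^2 + 2t^3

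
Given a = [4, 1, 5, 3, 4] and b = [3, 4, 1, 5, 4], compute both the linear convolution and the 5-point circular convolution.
Linear: y_lin[0] = 4×3 = 12; y_lin[1] = 4×4 + 1×3 = 19; y_lin[2] = 4×1 + 1×4 + 5×3 = 23; y_lin[3] = 4×5 + 1×1 + 5×4 + 3×3 = 50; y_lin[4] = 4×4 + 1×5 + 5×1 + 3×4 + 4×3 = 50; y_lin[5] = 1×4 + 5×5 + 3×1 + 4×4 = 48; y_lin[6] = 5×4 + 3×5 + 4×1 = 39; y_lin[7] = 3×4 + 4×5 = 32; y_lin[8] = 4×4 = 16 → [12, 19, 23, 50, 50, 48, 39, 32, 16]. Circular (length 5): y[0] = 4×3 + 1×4 + 5×5 + 3×1 + 4×4 = 60; y[1] = 4×4 + 1×3 + 5×4 + 3×5 + 4×1 = 58; y[2] = 4×1 + 1×4 + 5×3 + 3×4 + 4×5 = 55; y[3] = 4×5 + 1×1 + 5×4 + 3×3 + 4×4 = 66; y[4] = 4×4 + 1×5 + 5×1 + 3×4 + 4×3 = 50 → [60, 58, 55, 66, 50]

Linear: [12, 19, 23, 50, 50, 48, 39, 32, 16], Circular: [60, 58, 55, 66, 50]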